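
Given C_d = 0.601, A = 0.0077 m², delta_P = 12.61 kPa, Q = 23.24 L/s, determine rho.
Formula: Q = C_d A \sqrt{\frac{2 \Delta P}{\rho}}
Substituting knowns: 23.24 = 0.601·0.0077·√(2·(12.61·1000)/rho)·1000
Solving for rho: rho = 2·(12.61·1000)/((23.24/1000)/(0.601·0.0077))² = 1000 kg/m³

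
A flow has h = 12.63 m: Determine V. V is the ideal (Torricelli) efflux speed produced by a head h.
Formula: V = \sqrt{2 g h}
V = √(2·9.81·12.63) = 15.74 m/s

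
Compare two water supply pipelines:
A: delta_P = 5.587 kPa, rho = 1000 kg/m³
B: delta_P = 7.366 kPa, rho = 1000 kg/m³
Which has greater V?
V(A) = 3.343 m/s, V(B) = 3.838 m/s. Answer: B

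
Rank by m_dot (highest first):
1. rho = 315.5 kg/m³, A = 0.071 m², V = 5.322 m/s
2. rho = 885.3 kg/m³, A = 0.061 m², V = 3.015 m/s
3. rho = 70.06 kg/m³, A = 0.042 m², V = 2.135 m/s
Case 1: m_dot = 119.2 kg/s
Case 2: m_dot = 162.8 kg/s
Case 3: m_dot = 6.282 kg/s
Ranking (highest first): 2, 1, 3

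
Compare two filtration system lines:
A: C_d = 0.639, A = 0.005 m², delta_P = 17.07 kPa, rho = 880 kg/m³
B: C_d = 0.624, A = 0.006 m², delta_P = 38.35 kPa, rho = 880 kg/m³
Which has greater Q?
Q(A) = 19.9 L/s, Q(B) = 34.95 L/s. Answer: B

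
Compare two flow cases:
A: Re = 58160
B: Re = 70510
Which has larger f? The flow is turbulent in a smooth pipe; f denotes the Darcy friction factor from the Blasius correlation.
f(A) = 0.02035, f(B) = 0.01939. Answer: A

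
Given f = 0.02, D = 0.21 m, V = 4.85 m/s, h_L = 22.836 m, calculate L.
Formula: h_L = f \frac{L}{D} \frac{V^2}{2g}
Substituting knowns: 22.836 = 0.02·(L/0.21)·4.85²/(2·9.81)
Solving for L: L = 22.836·2·9.81·0.21/(0.02·4.85²) = 200 m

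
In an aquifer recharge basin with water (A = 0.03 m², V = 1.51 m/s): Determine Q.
Formula: Q = A V
Q = 0.03·1.51·1000 = 45.3 L/s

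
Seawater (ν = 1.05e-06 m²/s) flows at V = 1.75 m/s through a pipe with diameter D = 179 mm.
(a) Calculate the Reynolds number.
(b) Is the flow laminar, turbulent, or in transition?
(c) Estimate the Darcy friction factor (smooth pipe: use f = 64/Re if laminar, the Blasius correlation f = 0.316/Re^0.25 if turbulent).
(a) Re = V·D/ν = 1.75·0.179/1.05e-06 = 298330
(b) Flow regime: turbulent (Re > 4000)
(c) Friction factor: f = 0.316/Re^0.25 = 0.316/298330^0.25 = 0.01352 (Blasius is strictly valid for Re ≲ 1e5; used here as the smooth-pipe estimate the problem specifies)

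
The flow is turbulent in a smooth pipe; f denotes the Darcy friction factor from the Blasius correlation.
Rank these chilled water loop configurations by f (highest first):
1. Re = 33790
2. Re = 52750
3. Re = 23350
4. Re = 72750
Case 1: f = 0.02331
Case 2: f = 0.02085
Case 3: f = 0.02556
Case 4: f = 0.01924
Ranking (highest first): 3, 1, 2, 4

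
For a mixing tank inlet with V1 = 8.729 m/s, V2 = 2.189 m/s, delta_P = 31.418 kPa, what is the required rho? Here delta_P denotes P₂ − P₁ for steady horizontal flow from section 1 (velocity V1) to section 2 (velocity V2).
Formula: \Delta P = \frac{1}{2} \rho (V_1^2 - V_2^2)
Substituting knowns: 31.418 = 0.5·rho·(8.729² − 2.189²)/1000
Solving for rho: rho = 2·(31.418·1000)/(8.729² − 2.189²) = 880 kg/m³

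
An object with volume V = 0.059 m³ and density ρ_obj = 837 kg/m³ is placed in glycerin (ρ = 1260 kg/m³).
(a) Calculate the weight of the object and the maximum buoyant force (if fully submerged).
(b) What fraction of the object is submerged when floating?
(a) W=rho_obj*g*V=837*9.81*0.059=484.4 N; F_B(max)=rho*g*V=1260*9.81*0.059=729.3 N
(b) Floating fraction=rho_obj/rho=837/1260=0.664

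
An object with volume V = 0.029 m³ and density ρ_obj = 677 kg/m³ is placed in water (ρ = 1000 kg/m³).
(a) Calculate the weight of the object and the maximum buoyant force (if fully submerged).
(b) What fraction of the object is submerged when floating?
(a) W=rho_obj*g*V=677*9.81*0.029=192.6 N; F_B(max)=rho*g*V=1000*9.81*0.029=284.5 N
(b) Floating fraction=rho_obj/rho=677/1000=0.677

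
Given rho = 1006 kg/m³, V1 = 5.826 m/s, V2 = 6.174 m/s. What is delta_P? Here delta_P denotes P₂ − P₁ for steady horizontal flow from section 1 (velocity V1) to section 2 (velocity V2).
Formula: \Delta P = \frac{1}{2} \rho (V_1^2 - V_2^2)
delta_P = 0.5·1006·(5.826² − 6.174²)/1000 = -2.101 kPa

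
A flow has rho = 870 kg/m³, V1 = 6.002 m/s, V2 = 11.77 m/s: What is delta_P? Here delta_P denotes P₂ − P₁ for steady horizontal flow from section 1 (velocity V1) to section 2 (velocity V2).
Formula: \Delta P = \frac{1}{2} \rho (V_1^2 - V_2^2)
delta_P = 0.5·870·(6.002² − 11.77²)/1000 = -44.59 kPa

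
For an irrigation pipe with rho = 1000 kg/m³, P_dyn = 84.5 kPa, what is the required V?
Formula: P_{dyn} = \frac{1}{2} \rho V^2
Substituting knowns: 84.5 = 0.5·1000·V²/1000
Solving for V: V = √(2·(84.5·1000)/1000) = 13 m/s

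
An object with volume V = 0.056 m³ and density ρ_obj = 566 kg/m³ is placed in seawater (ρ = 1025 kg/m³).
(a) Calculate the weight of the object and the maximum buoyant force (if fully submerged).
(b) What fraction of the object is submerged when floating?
(a) W=rho_obj*g*V=566*9.81*0.056=310.9 N; F_B(max)=rho*g*V=1025*9.81*0.056=563.1 N
(b) Floating fraction=rho_obj/rho=566/1025=0.552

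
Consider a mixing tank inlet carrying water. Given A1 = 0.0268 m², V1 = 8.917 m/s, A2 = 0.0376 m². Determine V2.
Formula: V_2 = \frac{A_1 V_1}{A_2}
V2 = 0.0268·8.917/0.0376 = 6.356 m/s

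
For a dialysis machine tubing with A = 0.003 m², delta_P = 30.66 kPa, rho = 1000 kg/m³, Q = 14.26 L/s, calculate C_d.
Formula: Q = C_d A \sqrt{\frac{2 \Delta P}{\rho}}
Substituting knowns: 14.26 = C_d·0.003·√(2·(30.66·1000)/1000)·1000
Solving for C_d: C_d = (14.26/1000)/(0.003·√(2·(30.66·1000)/1000)) = 0.607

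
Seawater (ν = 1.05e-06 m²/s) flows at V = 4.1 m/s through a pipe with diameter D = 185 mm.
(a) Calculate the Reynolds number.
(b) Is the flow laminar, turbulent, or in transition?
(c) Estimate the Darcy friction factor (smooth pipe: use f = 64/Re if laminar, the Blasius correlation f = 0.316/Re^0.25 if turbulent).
(a) Re = V·D/ν = 4.1·0.185/1.05e-06 = 722380
(b) Flow regime: turbulent (Re > 4000)
(c) Friction factor: f = 0.316/Re^0.25 = 0.316/722380^0.25 = 0.01084 (Blasius is strictly valid for Re ≲ 1e5; used here as the smooth-pipe estimate the problem specifies)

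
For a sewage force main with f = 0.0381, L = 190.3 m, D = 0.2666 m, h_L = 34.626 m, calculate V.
Formula: h_L = f \frac{L}{D} \frac{V^2}{2g}
Substituting knowns: 34.626 = 0.0381·(190.3/0.2666)·V²/(2·9.81)
Solving for V: V = √(34.626·2·9.81/(0.0381·(190.3/0.2666))) = 4.998 m/s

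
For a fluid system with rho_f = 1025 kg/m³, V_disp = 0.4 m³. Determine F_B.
Formula: F_B = \rho_f g V_{disp}
F_B = 1025·9.81·0.4 = 4022 N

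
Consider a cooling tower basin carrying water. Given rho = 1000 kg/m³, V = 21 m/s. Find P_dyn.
Formula: P_{dyn} = \frac{1}{2} \rho V^2
P_dyn = 0.5·1000·21²/1000 = 220.5 kPa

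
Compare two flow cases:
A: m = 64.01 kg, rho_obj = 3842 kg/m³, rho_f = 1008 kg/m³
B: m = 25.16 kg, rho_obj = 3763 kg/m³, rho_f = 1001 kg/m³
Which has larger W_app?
W_app(A) = 463.2 N, W_app(B) = 181.2 N. Answer: A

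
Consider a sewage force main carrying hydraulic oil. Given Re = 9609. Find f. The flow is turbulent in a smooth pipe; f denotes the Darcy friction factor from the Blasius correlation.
Formula: f = \frac{0.316}{Re^{0.25}}
f = 0.316/9609^0.25 = 0.03192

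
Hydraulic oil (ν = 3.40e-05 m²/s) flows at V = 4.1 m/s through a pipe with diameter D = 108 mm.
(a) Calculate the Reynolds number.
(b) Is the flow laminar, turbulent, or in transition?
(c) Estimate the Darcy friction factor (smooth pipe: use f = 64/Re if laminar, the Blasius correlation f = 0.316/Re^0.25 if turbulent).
(a) Re = V·D/ν = 4.1·0.108/3.40e-05 = 13024
(b) Flow regime: turbulent (Re > 4000)
(c) Friction factor: f = 0.316/Re^0.25 = 0.316/13024^0.25 = 0.02958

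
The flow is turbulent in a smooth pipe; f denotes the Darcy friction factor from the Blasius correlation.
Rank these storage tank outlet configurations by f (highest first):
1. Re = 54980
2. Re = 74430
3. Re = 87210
Case 1: f = 0.02064
Case 2: f = 0.01913
Case 3: f = 0.01839
Ranking (highest first): 1, 2, 3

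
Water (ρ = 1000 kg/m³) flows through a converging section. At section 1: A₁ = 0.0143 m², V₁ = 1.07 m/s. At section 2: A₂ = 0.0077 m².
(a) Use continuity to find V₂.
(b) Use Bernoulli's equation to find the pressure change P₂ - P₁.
(a) Continuity: A₁V₁=A₂V₂ -> V₂=A₁V₁/A₂=0.0143*1.07/0.0077=1.99 m/s
(b) Bernoulli: P₂-P₁=0.5*rho*(V₁^2-V₂^2)/1000=0.5*1000*(1.07^2-1.99^2)/1000=-1.408 kPa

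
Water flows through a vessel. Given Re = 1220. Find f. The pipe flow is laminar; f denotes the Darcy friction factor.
Formula: f = \frac{64}{Re}
f = 64/1220 = 0.05246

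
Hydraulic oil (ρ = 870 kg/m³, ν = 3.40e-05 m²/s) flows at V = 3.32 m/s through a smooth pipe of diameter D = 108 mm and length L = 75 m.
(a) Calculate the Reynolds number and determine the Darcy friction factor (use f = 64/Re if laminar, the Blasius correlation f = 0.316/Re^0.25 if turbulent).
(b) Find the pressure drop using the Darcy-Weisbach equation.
(a) Re = V·D/ν = 3.32·0.108/3.40e-05 = 10546 → turbulent (Re > 4000); f = 0.316/Re^0.25 = 0.316/10546^0.25 = 0.031183
(b) Darcy-Weisbach: ΔP = f·(L/D)·½ρV²/1000 = 0.031183·(75/0.108)·½·870·3.32²/1000 = 103.8 kPa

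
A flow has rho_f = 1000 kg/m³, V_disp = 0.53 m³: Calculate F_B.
Formula: F_B = \rho_f g V_{disp}
F_B = 1000·9.81·0.53 = 5199 N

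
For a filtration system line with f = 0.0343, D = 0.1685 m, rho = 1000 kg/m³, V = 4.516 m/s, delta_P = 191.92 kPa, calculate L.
Formula: \Delta P = f \frac{L}{D} \frac{\rho V^2}{2}
Substituting knowns: 191.92 = 0.0343·(L/0.1685)·0.5·1000·4.516²/1000
Solving for L: L = (191.92·1000)·0.1685/(0.0343·0.5·1000·4.516²) = 92.46 m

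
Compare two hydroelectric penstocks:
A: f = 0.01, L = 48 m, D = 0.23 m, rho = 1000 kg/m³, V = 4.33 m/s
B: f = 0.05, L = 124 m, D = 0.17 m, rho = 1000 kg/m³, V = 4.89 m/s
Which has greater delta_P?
delta_P(A) = 19.56 kPa, delta_P(B) = 436 kPa. Answer: B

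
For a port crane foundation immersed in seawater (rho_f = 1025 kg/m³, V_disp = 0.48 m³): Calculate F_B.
Formula: F_B = \rho_f g V_{disp}
F_B = 1025·9.81·0.48 = 4827 N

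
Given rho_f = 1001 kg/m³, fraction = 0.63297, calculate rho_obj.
Formula: f_{sub} = \frac{\rho_{obj}}{\rho_f}
Substituting knowns: 0.63297 = rho_obj/1001
Solving for rho_obj: rho_obj = 0.63297·1001 = 633.6 kg/m³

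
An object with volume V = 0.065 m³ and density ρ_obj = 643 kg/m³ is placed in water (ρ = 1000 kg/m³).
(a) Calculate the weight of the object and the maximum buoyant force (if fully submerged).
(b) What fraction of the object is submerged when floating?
(a) W=rho_obj*g*V=643*9.81*0.065=410.0 N; F_B(max)=rho*g*V=1000*9.81*0.065=637.6 N
(b) Floating fraction=rho_obj/rho=643/1000=0.643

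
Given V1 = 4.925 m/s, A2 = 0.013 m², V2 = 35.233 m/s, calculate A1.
Formula: V_2 = \frac{A_1 V_1}{A_2}
Substituting knowns: 35.233 = A1·4.925/0.013
Solving for A1: A1 = 35.233·0.013/4.925 = 0.093 m²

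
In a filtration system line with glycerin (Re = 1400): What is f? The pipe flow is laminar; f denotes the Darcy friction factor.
Formula: f = \frac{64}{Re}
f = 64/1400 = 0.04571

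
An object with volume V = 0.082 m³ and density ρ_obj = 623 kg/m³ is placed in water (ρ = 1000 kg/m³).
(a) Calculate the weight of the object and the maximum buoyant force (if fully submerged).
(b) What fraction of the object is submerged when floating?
(a) W=rho_obj*g*V=623*9.81*0.082=501.2 N; F_B(max)=rho*g*V=1000*9.81*0.082=804.4 N
(b) Floating fraction=rho_obj/rho=623/1000=0.623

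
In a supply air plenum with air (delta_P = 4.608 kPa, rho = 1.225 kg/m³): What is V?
Formula: V = \sqrt{\frac{2 \Delta P}{\rho}}
V = √(2·(4.608·1000)/1.225) = 86.74 m/s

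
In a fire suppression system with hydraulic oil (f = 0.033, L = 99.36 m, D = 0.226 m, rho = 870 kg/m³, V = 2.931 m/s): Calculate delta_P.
Formula: \Delta P = f \frac{L}{D} \frac{\rho V^2}{2}
delta_P = 0.033·(99.36/0.226)·0.5·870·2.931²/1000 = 54.22 kPa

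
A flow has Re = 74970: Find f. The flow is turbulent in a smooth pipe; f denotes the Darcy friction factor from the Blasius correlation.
Formula: f = \frac{0.316}{Re^{0.25}}
f = 0.316/74970^0.25 = 0.0191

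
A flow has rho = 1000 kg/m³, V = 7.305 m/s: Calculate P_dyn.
Formula: P_{dyn} = \frac{1}{2} \rho V^2
P_dyn = 0.5·1000·7.305²/1000 = 26.68 kPa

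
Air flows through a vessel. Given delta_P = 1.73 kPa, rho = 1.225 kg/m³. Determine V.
Formula: V = \sqrt{\frac{2 \Delta P}{\rho}}
V = √(2·(1.73·1000)/1.225) = 53.15 m/s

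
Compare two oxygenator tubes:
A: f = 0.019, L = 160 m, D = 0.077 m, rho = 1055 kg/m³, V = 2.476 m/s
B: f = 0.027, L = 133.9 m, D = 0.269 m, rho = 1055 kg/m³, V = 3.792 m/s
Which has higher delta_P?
delta_P(A) = 127.7 kPa, delta_P(B) = 101.9 kPa. Answer: A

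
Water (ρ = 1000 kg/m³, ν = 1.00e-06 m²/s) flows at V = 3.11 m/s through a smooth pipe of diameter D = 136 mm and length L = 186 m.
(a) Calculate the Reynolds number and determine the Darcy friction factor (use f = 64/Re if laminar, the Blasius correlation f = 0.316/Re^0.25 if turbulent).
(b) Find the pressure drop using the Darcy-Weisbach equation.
(a) Re = V·D/ν = 3.11·0.136/1.00e-06 = 422960 → turbulent (Re > 4000); f = 0.316/Re^0.25 = 0.316/422960^0.25 = 0.012391 (Blasius is strictly valid for Re ≲ 1e5; used here as the smooth-pipe estimate the problem specifies)
(b) Darcy-Weisbach: ΔP = f·(L/D)·½ρV²/1000 = 0.012391·(186/0.136)·½·1000·3.11²/1000 = 81.95 kPa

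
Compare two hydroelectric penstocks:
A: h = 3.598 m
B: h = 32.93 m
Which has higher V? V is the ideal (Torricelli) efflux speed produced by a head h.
V(A) = 8.402 m/s, V(B) = 25.42 m/s. Answer: B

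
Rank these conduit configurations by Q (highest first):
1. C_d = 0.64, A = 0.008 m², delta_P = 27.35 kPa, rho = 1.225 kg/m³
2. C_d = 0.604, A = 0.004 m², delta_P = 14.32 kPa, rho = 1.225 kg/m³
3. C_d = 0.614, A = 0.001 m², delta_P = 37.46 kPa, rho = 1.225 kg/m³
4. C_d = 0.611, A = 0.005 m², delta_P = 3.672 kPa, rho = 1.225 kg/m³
Case 1: Q = 1082 L/s
Case 2: Q = 369.4 L/s
Case 3: Q = 151.8 L/s
Case 4: Q = 236.5 L/s
Ranking (highest first): 1, 2, 4, 3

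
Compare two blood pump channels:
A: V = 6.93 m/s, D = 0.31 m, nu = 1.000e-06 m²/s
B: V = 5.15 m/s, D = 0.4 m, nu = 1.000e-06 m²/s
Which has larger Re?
Re(A) = 2.148e+06, Re(B) = 2.060e+06. Answer: A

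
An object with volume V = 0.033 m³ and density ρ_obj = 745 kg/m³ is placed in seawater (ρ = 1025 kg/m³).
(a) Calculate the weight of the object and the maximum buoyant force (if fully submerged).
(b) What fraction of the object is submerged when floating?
(a) W=rho_obj*g*V=745*9.81*0.033=241.2 N; F_B(max)=rho*g*V=1025*9.81*0.033=331.8 N
(b) Floating fraction=rho_obj/rho=745/1025=0.727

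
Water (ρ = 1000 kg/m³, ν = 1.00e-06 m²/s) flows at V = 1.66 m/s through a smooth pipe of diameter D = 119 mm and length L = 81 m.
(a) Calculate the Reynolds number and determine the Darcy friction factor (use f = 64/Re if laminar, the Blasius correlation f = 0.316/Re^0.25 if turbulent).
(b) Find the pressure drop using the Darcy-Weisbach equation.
(a) Re = V·D/ν = 1.66·0.119/1.00e-06 = 197540 → turbulent (Re > 4000); f = 0.316/Re^0.25 = 0.316/197540^0.25 = 0.014989 (Blasius is strictly valid for Re ≲ 1e5; used here as the smooth-pipe estimate the problem specifies)
(b) Darcy-Weisbach: ΔP = f·(L/D)·½ρV²/1000 = 0.014989·(81/0.119)·½·1000·1.66²/1000 = 14.06 kPa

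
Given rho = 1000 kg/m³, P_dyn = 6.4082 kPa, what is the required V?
Formula: P_{dyn} = \frac{1}{2} \rho V^2
Substituting knowns: 6.4082 = 0.5·1000·V²/1000
Solving for V: V = √(2·(6.4082·1000)/1000) = 3.58 m/s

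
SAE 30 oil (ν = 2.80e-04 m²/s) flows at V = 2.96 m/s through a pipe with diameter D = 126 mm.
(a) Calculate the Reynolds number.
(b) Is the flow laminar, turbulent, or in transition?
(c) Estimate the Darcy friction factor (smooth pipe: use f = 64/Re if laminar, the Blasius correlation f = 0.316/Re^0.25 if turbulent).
(a) Re = V·D/ν = 2.96·0.126/2.80e-04 = 1332
(b) Flow regime: laminar (Re < 2300)
(c) Friction factor: f = 64/Re = 64/1332 = 0.04805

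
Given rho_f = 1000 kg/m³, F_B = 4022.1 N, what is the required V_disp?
Formula: F_B = \rho_f g V_{disp}
Substituting knowns: 4022.1 = 1000·9.81·V_disp
Solving for V_disp: V_disp = 4022.1/(1000·9.81) = 0.41 m³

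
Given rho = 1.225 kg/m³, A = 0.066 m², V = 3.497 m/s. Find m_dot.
Formula: \dot{m} = \rho A V
m_dot = 1.225·0.066·3.497 = 0.2827 kg/s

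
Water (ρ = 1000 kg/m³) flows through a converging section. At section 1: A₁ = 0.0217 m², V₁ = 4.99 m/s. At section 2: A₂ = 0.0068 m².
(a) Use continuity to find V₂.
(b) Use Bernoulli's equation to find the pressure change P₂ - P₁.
(a) Continuity: A₁V₁=A₂V₂ -> V₂=A₁V₁/A₂=0.0217*4.99/0.0068=15.92 m/s
(b) Bernoulli: P₂-P₁=0.5*rho*(V₁^2-V₂^2)/1000=0.5*1000*(4.99^2-15.92^2)/1000=-114.3 kPa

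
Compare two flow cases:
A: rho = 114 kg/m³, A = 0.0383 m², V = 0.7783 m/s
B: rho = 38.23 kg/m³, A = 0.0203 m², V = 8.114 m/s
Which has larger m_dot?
m_dot(A) = 3.398 kg/s, m_dot(B) = 6.297 kg/s. Answer: B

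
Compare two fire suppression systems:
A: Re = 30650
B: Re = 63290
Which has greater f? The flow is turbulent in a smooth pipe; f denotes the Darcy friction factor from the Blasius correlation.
f(A) = 0.02388, f(B) = 0.01992. Answer: A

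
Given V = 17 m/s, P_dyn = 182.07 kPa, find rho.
Formula: P_{dyn} = \frac{1}{2} \rho V^2
Substituting knowns: 182.07 = 0.5·rho·17²/1000
Solving for rho: rho = 2·(182.07·1000)/17² = 1260 kg/m³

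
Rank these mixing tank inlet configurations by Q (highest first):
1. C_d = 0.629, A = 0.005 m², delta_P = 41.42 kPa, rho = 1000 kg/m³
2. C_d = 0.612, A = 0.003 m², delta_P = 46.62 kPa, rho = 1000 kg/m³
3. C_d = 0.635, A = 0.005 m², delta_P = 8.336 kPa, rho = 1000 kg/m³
Case 1: Q = 28.62 L/s
Case 2: Q = 17.73 L/s
Case 3: Q = 12.96 L/s
Ranking (highest first): 1, 2, 3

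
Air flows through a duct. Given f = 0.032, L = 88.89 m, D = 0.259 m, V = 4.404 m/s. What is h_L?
Formula: h_L = f \frac{L}{D} \frac{V^2}{2g}
h_L = 0.032·(88.89/0.259)·4.404²/(2·9.81) = 10.86 m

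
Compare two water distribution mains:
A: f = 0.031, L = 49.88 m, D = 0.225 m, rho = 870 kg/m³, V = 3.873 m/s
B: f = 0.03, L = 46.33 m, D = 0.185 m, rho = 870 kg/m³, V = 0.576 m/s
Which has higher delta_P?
delta_P(A) = 44.84 kPa, delta_P(B) = 1.084 kPa. Answer: A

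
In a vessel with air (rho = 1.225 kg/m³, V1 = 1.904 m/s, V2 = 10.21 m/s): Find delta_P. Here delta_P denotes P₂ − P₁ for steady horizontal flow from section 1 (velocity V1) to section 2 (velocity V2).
Formula: \Delta P = \frac{1}{2} \rho (V_1^2 - V_2^2)
delta_P = 0.5·1.225·(1.904² − 10.21²)/1000 = -0.06163 kPa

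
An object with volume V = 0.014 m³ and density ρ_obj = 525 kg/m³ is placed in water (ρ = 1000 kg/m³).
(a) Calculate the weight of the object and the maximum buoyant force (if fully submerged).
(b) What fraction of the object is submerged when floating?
(a) W=rho_obj*g*V=525*9.81*0.014=72.1 N; F_B(max)=rho*g*V=1000*9.81*0.014=137.3 N
(b) Floating fraction=rho_obj/rho=525/1000=0.525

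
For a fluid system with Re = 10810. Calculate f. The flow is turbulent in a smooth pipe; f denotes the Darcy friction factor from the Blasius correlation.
Formula: f = \frac{0.316}{Re^{0.25}}
f = 0.316/10810^0.25 = 0.03099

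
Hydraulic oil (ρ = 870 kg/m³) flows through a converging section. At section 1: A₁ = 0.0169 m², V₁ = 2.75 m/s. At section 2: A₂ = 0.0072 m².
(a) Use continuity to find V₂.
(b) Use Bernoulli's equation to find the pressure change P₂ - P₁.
(a) Continuity: A₁V₁=A₂V₂ -> V₂=A₁V₁/A₂=0.0169*2.75/0.0072=6.45 m/s
(b) Bernoulli: P₂-P₁=0.5*rho*(V₁^2-V₂^2)/1000=0.5*870*(2.75^2-6.45^2)/1000=-14.81 kPa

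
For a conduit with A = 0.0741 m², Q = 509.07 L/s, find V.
Formula: Q = A V
Substituting knowns: 509.07 = 0.0741·V·1000
Solving for V: V = (509.07/1000)/0.0741 = 6.87 m/s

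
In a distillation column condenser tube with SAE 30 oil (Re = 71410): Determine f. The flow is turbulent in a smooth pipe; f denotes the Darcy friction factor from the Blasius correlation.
Formula: f = \frac{0.316}{Re^{0.25}}
f = 0.316/71410^0.25 = 0.01933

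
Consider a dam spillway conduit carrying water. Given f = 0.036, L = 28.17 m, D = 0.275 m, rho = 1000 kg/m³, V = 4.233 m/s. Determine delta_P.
Formula: \Delta P = f \frac{L}{D} \frac{\rho V^2}{2}
delta_P = 0.036·(28.17/0.275)·0.5·1000·4.233²/1000 = 33.04 kPa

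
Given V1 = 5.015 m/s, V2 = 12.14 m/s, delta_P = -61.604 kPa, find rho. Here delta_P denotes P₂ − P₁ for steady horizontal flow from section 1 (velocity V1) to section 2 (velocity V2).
Formula: \Delta P = \frac{1}{2} \rho (V_1^2 - V_2^2)
Substituting knowns: -61.604 = 0.5·rho·(5.015² − 12.14²)/1000
Solving for rho: rho = 2·(-61.604·1000)/(5.015² − 12.14²) = 1008 kg/m³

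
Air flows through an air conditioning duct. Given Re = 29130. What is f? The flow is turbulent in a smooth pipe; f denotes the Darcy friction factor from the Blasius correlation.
Formula: f = \frac{0.316}{Re^{0.25}}
f = 0.316/29130^0.25 = 0.02419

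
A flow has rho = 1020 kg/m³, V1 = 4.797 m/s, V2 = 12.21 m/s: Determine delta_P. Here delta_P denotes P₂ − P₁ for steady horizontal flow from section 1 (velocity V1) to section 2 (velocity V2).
Formula: \Delta P = \frac{1}{2} \rho (V_1^2 - V_2^2)
delta_P = 0.5·1020·(4.797² − 12.21²)/1000 = -64.3 kPa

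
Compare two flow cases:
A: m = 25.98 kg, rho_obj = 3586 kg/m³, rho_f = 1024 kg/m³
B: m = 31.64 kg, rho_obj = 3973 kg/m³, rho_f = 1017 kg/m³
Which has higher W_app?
W_app(A) = 182.1 N, W_app(B) = 230.9 N. Answer: B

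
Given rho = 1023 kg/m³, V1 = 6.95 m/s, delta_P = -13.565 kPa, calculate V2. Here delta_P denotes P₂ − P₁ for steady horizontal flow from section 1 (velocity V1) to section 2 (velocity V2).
Formula: \Delta P = \frac{1}{2} \rho (V_1^2 - V_2^2)
Substituting knowns: -13.565 = 0.5·1023·(6.95² − V2²)/1000
Solving for V2: V2 = √(6.95² − 2·(-13.565·1000)/1023) = 8.65 m/s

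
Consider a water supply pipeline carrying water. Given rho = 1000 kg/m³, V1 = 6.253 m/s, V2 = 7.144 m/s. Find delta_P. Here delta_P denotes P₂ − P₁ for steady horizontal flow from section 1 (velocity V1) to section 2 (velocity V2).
Formula: \Delta P = \frac{1}{2} \rho (V_1^2 - V_2^2)
delta_P = 0.5·1000·(6.253² − 7.144²)/1000 = -5.968 kPa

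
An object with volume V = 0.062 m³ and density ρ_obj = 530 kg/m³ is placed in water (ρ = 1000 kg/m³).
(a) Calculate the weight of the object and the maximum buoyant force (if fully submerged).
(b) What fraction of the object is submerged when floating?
(a) W=rho_obj*g*V=530*9.81*0.062=322.4 N; F_B(max)=rho*g*V=1000*9.81*0.062=608.2 N
(b) Floating fraction=rho_obj/rho=530/1000=0.530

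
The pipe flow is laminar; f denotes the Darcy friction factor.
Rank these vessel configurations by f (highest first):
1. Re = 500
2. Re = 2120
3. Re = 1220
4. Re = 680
Case 1: f = 0.128
Case 2: f = 0.03019
Case 3: f = 0.05246
Case 4: f = 0.09412
Ranking (highest first): 1, 4, 3, 2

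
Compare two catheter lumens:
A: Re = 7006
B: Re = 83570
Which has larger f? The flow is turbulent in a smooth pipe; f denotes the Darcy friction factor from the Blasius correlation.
f(A) = 0.03454, f(B) = 0.01859. Answer: A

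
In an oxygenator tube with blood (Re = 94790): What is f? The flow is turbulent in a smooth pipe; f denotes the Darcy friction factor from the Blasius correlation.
Formula: f = \frac{0.316}{Re^{0.25}}
f = 0.316/94790^0.25 = 0.01801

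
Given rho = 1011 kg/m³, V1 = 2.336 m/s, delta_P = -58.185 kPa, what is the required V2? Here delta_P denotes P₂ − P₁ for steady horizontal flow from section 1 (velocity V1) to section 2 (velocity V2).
Formula: \Delta P = \frac{1}{2} \rho (V_1^2 - V_2^2)
Substituting knowns: -58.185 = 0.5·1011·(2.336² − V2²)/1000
Solving for V2: V2 = √(2.336² − 2·(-58.185·1000)/1011) = 10.98 m/s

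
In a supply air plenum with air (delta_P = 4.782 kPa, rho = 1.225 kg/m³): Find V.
Formula: V = \sqrt{\frac{2 \Delta P}{\rho}}
V = √(2·(4.782·1000)/1.225) = 88.36 m/s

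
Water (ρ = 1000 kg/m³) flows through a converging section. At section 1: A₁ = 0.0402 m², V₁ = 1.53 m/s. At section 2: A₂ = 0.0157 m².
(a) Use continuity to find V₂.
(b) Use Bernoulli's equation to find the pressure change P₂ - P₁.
(a) Continuity: A₁V₁=A₂V₂ -> V₂=A₁V₁/A₂=0.0402*1.53/0.0157=3.92 m/s
(b) Bernoulli: P₂-P₁=0.5*rho*(V₁^2-V₂^2)/1000=0.5*1000*(1.53^2-3.92^2)/1000=-6.513 kPa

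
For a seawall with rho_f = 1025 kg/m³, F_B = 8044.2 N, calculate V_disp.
Formula: F_B = \rho_f g V_{disp}
Substituting knowns: 8044.2 = 1025·9.81·V_disp
Solving for V_disp: V_disp = 8044.2/(1025·9.81) = 0.8 m³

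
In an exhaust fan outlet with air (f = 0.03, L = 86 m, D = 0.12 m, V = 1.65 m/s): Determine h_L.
Formula: h_L = f \frac{L}{D} \frac{V^2}{2g}
h_L = 0.03·(86/0.12)·1.65²/(2·9.81) = 2.983 m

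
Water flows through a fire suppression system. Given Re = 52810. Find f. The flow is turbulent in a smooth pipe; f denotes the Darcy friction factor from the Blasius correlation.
Formula: f = \frac{0.316}{Re^{0.25}}
f = 0.316/52810^0.25 = 0.02085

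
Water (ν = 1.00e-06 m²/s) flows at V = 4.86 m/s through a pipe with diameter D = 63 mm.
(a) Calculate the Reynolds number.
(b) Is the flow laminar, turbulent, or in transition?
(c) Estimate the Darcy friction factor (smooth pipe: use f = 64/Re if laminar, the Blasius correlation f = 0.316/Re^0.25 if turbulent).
(a) Re = V·D/ν = 4.86·0.063/1.00e-06 = 306180
(b) Flow regime: turbulent (Re > 4000)
(c) Friction factor: f = 0.316/Re^0.25 = 0.316/306180^0.25 = 0.01343 (Blasius is strictly valid for Re ≲ 1e5; used here as the smooth-pipe estimate the problem specifies)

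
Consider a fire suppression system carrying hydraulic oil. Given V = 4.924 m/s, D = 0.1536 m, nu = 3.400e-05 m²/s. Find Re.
Formula: Re = \frac{V D}{\nu}
Re = 4.924·0.1536/3.400e-05 = 22245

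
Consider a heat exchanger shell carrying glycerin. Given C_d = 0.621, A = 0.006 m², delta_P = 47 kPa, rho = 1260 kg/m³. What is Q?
Formula: Q = C_d A \sqrt{\frac{2 \Delta P}{\rho}}
Q = 0.621·0.006·√(2·(47·1000)/1260)·1000 = 32.18 L/s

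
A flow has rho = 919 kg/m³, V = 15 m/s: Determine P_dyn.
Formula: P_{dyn} = \frac{1}{2} \rho V^2
P_dyn = 0.5·919·15²/1000 = 103.4 kPa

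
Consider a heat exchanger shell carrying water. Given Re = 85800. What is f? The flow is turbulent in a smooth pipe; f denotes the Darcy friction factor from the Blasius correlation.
Formula: f = \frac{0.316}{Re^{0.25}}
f = 0.316/85800^0.25 = 0.01846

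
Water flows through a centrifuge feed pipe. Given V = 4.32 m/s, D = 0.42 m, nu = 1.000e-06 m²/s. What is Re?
Formula: Re = \frac{V D}{\nu}
Re = 4.32·0.42/1.000e-06 = 1.814e+06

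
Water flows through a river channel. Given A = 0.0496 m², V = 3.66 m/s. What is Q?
Formula: Q = A V
Q = 0.0496·3.66·1000 = 181.5 L/s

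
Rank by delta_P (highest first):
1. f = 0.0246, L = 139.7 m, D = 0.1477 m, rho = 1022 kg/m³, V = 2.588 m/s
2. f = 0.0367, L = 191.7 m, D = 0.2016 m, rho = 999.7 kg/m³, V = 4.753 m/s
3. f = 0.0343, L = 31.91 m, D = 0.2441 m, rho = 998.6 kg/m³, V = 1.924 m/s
Case 1: delta_P = 79.63 kPa
Case 2: delta_P = 394.1 kPa
Case 3: delta_P = 8.288 kPa
Ranking (highest first): 2, 1, 3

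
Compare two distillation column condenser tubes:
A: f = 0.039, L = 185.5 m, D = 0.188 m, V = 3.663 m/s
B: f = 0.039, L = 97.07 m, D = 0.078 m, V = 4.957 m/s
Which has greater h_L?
h_L(A) = 26.32 m, h_L(B) = 60.78 m. Answer: B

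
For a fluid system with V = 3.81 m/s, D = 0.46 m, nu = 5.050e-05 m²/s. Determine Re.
Formula: Re = \frac{V D}{\nu}
Re = 3.81·0.46/5.050e-05 = 34705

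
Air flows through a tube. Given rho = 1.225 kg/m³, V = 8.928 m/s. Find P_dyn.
Formula: P_{dyn} = \frac{1}{2} \rho V^2
P_dyn = 0.5·1.225·8.928²/1000 = 0.04882 kPa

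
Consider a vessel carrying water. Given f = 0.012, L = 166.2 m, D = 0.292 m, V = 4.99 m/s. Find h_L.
Formula: h_L = f \frac{L}{D} \frac{V^2}{2g}
h_L = 0.012·(166.2/0.292)·4.99²/(2·9.81) = 8.668 m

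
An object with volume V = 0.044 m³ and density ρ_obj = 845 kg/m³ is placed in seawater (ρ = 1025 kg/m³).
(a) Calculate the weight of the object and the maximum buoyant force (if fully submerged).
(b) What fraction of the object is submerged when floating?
(a) W=rho_obj*g*V=845*9.81*0.044=364.7 N; F_B(max)=rho*g*V=1025*9.81*0.044=442.4 N
(b) Floating fraction=rho_obj/rho=845/1025=0.824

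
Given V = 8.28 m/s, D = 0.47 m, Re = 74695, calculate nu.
Formula: Re = \frac{V D}{\nu}
Substituting knowns: 74695 = 8.28·0.47/nu
Solving for nu: nu = 8.28·0.47/74695 = 5.210e-05 m²/s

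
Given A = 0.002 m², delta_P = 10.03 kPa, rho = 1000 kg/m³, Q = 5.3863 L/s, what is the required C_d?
Formula: Q = C_d A \sqrt{\frac{2 \Delta P}{\rho}}
Substituting knowns: 5.3863 = C_d·0.002·√(2·(10.03·1000)/1000)·1000
Solving for C_d: C_d = (5.3863/1000)/(0.002·√(2·(10.03·1000)/1000)) = 0.6013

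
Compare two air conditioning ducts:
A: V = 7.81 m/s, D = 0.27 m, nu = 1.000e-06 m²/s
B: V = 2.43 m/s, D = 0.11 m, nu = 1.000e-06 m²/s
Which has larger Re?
Re(A) = 2.109e+06, Re(B) = 267300. Answer: A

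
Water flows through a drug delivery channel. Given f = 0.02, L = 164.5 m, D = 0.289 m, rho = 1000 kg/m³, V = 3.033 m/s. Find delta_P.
Formula: \Delta P = f \frac{L}{D} \frac{\rho V^2}{2}
delta_P = 0.02·(164.5/0.289)·0.5·1000·3.033²/1000 = 52.36 kPa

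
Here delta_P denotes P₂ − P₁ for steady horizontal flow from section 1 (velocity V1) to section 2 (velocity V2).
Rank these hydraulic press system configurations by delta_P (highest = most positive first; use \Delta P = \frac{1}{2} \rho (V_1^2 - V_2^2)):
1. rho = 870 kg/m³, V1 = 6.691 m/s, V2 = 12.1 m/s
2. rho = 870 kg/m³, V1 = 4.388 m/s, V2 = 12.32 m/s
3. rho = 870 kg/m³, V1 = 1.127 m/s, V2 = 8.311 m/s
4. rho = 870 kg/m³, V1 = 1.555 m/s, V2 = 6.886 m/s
Case 1: delta_P = -44.21 kPa
Case 2: delta_P = -57.65 kPa
Case 3: delta_P = -29.49 kPa
Case 4: delta_P = -19.57 kPa
Ranking (highest first): 4, 3, 1, 2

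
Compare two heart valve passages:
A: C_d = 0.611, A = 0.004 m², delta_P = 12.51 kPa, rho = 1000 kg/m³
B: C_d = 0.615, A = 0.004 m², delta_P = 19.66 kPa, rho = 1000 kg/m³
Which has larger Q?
Q(A) = 12.22 L/s, Q(B) = 15.43 L/s. Answer: B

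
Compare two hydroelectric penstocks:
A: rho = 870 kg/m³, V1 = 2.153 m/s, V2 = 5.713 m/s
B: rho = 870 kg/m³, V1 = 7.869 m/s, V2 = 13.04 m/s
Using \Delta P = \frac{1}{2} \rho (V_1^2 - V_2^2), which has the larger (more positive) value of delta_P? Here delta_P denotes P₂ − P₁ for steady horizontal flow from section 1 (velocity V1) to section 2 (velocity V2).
delta_P(A) = -12.18 kPa, delta_P(B) = -47.03 kPa. Answer: A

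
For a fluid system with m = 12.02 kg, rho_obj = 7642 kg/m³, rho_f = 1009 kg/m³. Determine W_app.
Formula: W_{app} = mg\left(1 - \frac{\rho_f}{\rho_{obj}}\right)
W_app = 12.02·9.81·(1 − 1009/7642) = 102.3 N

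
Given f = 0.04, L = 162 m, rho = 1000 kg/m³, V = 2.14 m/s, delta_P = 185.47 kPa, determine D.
Formula: \Delta P = f \frac{L}{D} \frac{\rho V^2}{2}
Substituting knowns: 185.47 = 0.04·(162/D)·0.5·1000·2.14²/1000
Solving for D: D = 0.04·162·0.5·1000·2.14²/(185.47·1000) = 0.08 m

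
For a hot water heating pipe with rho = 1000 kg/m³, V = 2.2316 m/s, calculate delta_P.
Formula: V = \sqrt{\frac{2 \Delta P}{\rho}}
Substituting knowns: 2.2316 = √(2·(delta_P·1000)/1000)
Solving for delta_P: delta_P = 2.2316²·1000/2/1000 = 2.49 kPa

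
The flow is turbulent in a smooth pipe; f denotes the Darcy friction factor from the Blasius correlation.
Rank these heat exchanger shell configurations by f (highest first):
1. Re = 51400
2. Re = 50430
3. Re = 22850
Case 1: f = 0.02099
Case 2: f = 0.02109
Case 3: f = 0.0257
Ranking (highest first): 3, 2, 1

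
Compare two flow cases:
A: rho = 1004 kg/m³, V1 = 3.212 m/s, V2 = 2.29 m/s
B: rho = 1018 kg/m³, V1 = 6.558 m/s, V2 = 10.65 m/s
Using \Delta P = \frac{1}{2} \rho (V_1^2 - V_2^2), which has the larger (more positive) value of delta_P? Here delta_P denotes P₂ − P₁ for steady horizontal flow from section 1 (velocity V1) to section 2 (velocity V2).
delta_P(A) = 2.547 kPa, delta_P(B) = -35.84 kPa. Answer: A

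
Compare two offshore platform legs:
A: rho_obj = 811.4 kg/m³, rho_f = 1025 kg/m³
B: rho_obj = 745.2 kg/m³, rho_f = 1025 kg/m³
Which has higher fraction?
fraction(A) = 0.7916, fraction(B) = 0.727. Answer: A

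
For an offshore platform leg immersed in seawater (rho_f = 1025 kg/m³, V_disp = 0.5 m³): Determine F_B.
Formula: F_B = \rho_f g V_{disp}
F_B = 1025·9.81·0.5 = 5028 N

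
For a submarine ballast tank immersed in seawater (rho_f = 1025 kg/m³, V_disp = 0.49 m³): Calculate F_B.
Formula: F_B = \rho_f g V_{disp}
F_B = 1025·9.81·0.49 = 4927 N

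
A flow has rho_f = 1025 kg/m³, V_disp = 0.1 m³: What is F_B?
Formula: F_B = \rho_f g V_{disp}
F_B = 1025·9.81·0.1 = 1006 N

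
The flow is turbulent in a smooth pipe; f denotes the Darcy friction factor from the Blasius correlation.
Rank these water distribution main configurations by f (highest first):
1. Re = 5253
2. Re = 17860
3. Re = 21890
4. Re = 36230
Case 1: f = 0.03712
Case 2: f = 0.02733
Case 3: f = 0.02598
Case 4: f = 0.0229
Ranking (highest first): 1, 2, 3, 4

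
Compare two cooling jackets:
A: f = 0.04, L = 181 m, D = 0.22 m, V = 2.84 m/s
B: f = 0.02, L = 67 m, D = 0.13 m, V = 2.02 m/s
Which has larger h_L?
h_L(A) = 13.53 m, h_L(B) = 2.144 m. Answer: A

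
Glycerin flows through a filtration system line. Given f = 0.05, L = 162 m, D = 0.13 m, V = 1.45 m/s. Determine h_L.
Formula: h_L = f \frac{L}{D} \frac{V^2}{2g}
h_L = 0.05·(162/0.13)·1.45²/(2·9.81) = 6.677 m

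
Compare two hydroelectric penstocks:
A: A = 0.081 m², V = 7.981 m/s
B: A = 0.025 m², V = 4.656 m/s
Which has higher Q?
Q(A) = 646.5 L/s, Q(B) = 116.4 L/s. Answer: A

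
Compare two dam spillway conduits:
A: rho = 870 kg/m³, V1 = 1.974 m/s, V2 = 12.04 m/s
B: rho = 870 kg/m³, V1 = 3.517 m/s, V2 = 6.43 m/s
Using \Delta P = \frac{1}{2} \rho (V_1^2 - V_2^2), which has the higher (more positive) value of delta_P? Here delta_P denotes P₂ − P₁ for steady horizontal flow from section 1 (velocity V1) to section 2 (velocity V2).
delta_P(A) = -61.36 kPa, delta_P(B) = -12.6 kPa. Answer: B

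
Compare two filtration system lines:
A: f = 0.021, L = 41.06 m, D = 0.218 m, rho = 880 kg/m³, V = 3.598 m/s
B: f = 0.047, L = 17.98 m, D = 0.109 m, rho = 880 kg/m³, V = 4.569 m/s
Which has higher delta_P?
delta_P(A) = 22.53 kPa, delta_P(B) = 71.21 kPa. Answer: B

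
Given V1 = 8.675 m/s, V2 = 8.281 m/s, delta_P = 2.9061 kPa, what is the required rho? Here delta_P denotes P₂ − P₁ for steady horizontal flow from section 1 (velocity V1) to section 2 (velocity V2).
Formula: \Delta P = \frac{1}{2} \rho (V_1^2 - V_2^2)
Substituting knowns: 2.9061 = 0.5·rho·(8.675² − 8.281²)/1000
Solving for rho: rho = 2·(2.9061·1000)/(8.675² − 8.281²) = 870 kg/m³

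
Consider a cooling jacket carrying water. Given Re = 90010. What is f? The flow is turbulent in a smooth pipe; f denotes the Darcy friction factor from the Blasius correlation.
Formula: f = \frac{0.316}{Re^{0.25}}
f = 0.316/90010^0.25 = 0.01824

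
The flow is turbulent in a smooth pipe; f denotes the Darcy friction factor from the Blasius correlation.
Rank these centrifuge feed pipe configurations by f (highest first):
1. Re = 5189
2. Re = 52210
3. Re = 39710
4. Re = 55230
Case 1: f = 0.03723
Case 2: f = 0.0209
Case 3: f = 0.02239
Case 4: f = 0.02061
Ranking (highest first): 1, 3, 2, 4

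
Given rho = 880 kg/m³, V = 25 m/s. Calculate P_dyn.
Formula: P_{dyn} = \frac{1}{2} \rho V^2
P_dyn = 0.5·880·25²/1000 = 275 kPa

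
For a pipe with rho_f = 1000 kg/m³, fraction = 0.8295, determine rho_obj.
Formula: f_{sub} = \frac{\rho_{obj}}{\rho_f}
Substituting knowns: 0.8295 = rho_obj/1000
Solving for rho_obj: rho_obj = 0.8295·1000 = 829.5 kg/m³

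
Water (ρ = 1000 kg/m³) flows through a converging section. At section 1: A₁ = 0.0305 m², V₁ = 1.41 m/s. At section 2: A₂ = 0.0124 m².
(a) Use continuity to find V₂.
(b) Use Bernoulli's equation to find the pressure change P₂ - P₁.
(a) Continuity: A₁V₁=A₂V₂ -> V₂=A₁V₁/A₂=0.0305*1.41/0.0124=3.47 m/s
(b) Bernoulli: P₂-P₁=0.5*rho*(V₁^2-V₂^2)/1000=0.5*1000*(1.41^2-3.47^2)/1000=-5.026 kPa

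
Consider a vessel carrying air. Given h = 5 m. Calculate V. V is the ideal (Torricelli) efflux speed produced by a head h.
Formula: V = \sqrt{2 g h}
V = √(2·9.81·5) = 9.905 m/s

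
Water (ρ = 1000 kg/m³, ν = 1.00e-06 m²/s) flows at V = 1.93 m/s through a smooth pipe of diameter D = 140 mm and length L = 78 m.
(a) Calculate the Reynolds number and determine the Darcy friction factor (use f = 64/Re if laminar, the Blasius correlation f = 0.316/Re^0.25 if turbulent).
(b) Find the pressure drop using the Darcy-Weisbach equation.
(a) Re = V·D/ν = 1.93·0.14/1.00e-06 = 270200 → turbulent (Re > 4000); f = 0.316/Re^0.25 = 0.316/270200^0.25 = 0.01386 (Blasius is strictly valid for Re ≲ 1e5; used here as the smooth-pipe estimate the problem specifies)
(b) Darcy-Weisbach: ΔP = f·(L/D)·½ρV²/1000 = 0.01386·(78/0.140)·½·1000·1.93²/1000 = 14.38 kPa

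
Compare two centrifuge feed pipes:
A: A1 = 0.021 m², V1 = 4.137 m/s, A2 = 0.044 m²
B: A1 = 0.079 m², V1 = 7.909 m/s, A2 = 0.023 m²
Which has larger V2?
V2(A) = 1.974 m/s, V2(B) = 27.17 m/s. Answer: B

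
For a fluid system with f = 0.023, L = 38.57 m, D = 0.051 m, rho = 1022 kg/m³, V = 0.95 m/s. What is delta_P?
Formula: \Delta P = f \frac{L}{D} \frac{\rho V^2}{2}
delta_P = 0.023·(38.57/0.051)·0.5·1022·0.95²/1000 = 8.022 kPa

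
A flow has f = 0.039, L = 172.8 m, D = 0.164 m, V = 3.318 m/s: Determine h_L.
Formula: h_L = f \frac{L}{D} \frac{V^2}{2g}
h_L = 0.039·(172.8/0.164)·3.318²/(2·9.81) = 23.06 m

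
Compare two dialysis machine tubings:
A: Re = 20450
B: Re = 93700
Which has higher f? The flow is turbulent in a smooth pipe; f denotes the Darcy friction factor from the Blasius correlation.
f(A) = 0.02642, f(B) = 0.01806. Answer: A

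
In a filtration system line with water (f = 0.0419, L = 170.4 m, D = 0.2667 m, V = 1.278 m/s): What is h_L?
Formula: h_L = f \frac{L}{D} \frac{V^2}{2g}
h_L = 0.0419·(170.4/0.2667)·1.278²/(2·9.81) = 2.229 m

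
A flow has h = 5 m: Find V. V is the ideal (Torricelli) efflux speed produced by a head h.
Formula: V = \sqrt{2 g h}
V = √(2·9.81·5) = 9.905 m/s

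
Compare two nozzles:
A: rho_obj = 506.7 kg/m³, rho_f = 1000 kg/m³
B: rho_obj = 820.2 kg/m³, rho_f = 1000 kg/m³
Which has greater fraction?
fraction(A) = 0.5067, fraction(B) = 0.8202. Answer: B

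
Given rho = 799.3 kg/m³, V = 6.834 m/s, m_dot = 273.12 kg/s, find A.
Formula: \dot{m} = \rho A V
Substituting knowns: 273.12 = 799.3·A·6.834
Solving for A: A = 273.12/(799.3·6.834) = 0.05 m²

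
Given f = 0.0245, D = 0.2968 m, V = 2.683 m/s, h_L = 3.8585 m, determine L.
Formula: h_L = f \frac{L}{D} \frac{V^2}{2g}
Substituting knowns: 3.8585 = 0.0245·(L/0.2968)·2.683²/(2·9.81)
Solving for L: L = 3.8585·2·9.81·0.2968/(0.0245·2.683²) = 127.4 m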